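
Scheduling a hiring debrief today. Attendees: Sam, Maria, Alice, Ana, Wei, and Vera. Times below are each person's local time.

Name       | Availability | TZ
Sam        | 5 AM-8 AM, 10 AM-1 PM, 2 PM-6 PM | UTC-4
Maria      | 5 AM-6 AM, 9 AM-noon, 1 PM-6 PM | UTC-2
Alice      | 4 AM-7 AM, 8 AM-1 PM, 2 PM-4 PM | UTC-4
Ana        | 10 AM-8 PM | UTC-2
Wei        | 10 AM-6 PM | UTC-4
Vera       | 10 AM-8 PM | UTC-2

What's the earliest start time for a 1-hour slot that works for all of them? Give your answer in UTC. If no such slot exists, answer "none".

15:00

Sam in UTC: 09:00-12:00, 14:00-17:00, 18:00-22:00 (add 4h to convert from UTC-4).
Maria in UTC: 07:00-08:00, 11:00-14:00, 15:00-20:00 (add 2h to convert from UTC-2).
Alice in UTC: 08:00-11:00, 12:00-17:00, 18:00-20:00 (add 4h to convert from UTC-4).
Ana in UTC: 12:00-22:00 (add 2h to convert from UTC-2).
Wei in UTC: 14:00-22:00 (add 4h to convert from UTC-4).
Vera in UTC: 12:00-22:00 (add 2h to convert from UTC-2).
Sam ∩ Maria: 11:00-12:00, 15:00-17:00, 18:00-20:00.
Sam ∩ Maria ∩ Alice: 15:00-17:00, 18:00-20:00.
Sam ∩ Maria ∩ Alice ∩ Ana: 15:00-17:00, 18:00-20:00.
Sam ∩ Maria ∩ Alice ∩ Ana ∩ Wei: 15:00-17:00, 18:00-20:00.
Sam ∩ Maria ∩ Alice ∩ Ana ∩ Wei ∩ Vera: 15:00-17:00, 18:00-20:00.
Those are the intersection windows.
The first common window of at least 60 minutes is 15:00-17:00, so the earliest start is 15:00.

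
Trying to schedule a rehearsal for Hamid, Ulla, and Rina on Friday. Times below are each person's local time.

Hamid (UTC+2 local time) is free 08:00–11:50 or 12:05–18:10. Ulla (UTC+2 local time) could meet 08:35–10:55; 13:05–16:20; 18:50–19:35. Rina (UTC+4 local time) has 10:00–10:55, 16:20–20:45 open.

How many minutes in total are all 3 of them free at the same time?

140

Hamid in UTC: 06:00-09:50, 10:05-16:10 (subtract 2h to convert from UTC+2).
Ulla in UTC: 06:35-08:55, 11:05-14:20, 16:50-17:35 (subtract 2h to convert from UTC+2).
Rina in UTC: 06:00-06:55, 12:20-16:45 (subtract 4h to convert from UTC+4).
Hamid ∩ Ulla: 06:35-08:55, 11:05-14:20.
Hamid ∩ Ulla ∩ Rina: 06:35-06:55, 12:20-14:20.
Summing the common windows: 20 + 120 = 140 minutes.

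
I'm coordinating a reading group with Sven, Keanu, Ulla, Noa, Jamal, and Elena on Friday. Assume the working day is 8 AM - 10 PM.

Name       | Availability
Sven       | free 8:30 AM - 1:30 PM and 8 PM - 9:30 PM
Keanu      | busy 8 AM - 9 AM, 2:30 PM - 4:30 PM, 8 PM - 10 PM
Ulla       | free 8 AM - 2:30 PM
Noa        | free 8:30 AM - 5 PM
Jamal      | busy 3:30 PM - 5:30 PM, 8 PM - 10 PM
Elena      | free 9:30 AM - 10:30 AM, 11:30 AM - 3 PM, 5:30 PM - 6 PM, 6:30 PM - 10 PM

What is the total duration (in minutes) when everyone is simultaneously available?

180

Sven free: 08:30-13:30, 20:00-21:30.
Keanu free: 09:00-14:30, 16:30-20:00 (invert busy blocks within the working day).
Ulla free: 08:00-14:30.
Noa free: 08:30-17:00.
Jamal free: 08:00-15:30, 17:30-20:00 (invert busy blocks within the working day).
Elena free: 09:30-10:30, 11:30-15:00, 17:30-18:00, 18:30-22:00.
Sven ∩ Keanu: 09:00-13:30.
Sven ∩ Keanu ∩ Ulla: 09:00-13:30.
Sven ∩ Keanu ∩ Ulla ∩ Noa: 09:00-13:30.
Sven ∩ Keanu ∩ Ulla ∩ Noa ∩ Jamal: 09:00-13:30.
Sven ∩ Keanu ∩ Ulla ∩ Noa ∩ Jamal ∩ Elena: 09:30-10:30, 11:30-13:30.
Summing the common windows: 60 + 120 = 180 minutes.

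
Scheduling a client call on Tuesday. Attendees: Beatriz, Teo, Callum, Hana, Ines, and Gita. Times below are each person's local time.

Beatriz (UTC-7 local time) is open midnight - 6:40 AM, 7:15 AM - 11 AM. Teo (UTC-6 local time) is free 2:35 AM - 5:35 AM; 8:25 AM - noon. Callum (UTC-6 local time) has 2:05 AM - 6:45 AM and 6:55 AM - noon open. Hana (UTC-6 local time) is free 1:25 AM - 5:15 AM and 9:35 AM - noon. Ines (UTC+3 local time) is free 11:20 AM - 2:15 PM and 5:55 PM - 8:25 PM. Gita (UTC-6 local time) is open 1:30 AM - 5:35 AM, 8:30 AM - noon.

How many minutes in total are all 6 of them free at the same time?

Beatriz in UTC: 07:00-13:40, 14:15-18:00 (add 7h to convert from UTC-7).
Teo in UTC: 08:35-11:35, 14:25-18:00 (add 6h to convert from UTC-6).
Callum in UTC: 08:05-12:45, 12:55-18:00 (add 6h to convert from UTC-6).
Hana in UTC: 07:25-11:15, 15:35-18:00 (add 6h to convert from UTC-6).
Ines in UTC: 08:20-11:15, 14:55-17:25 (subtract 3h to convert from UTC+3).
Gita in UTC: 07:30-11:35, 14:30-18:00 (add 6h to convert from UTC-6).
Beatriz ∩ Teo: 08:35-11:35, 14:25-18:00.
Beatriz ∩ Teo ∩ Callum: 08:35-11:35, 14:25-18:00.
Beatriz ∩ Teo ∩ Callum ∩ Hana: 08:35-11:15, 15:35-18:00.
Beatriz ∩ Teo ∩ Callum ∩ Hana ∩ Ines: 08:35-11:15, 15:35-17:25.
Beatriz ∩ Teo ∩ Callum ∩ Hana ∩ Ines ∩ Gita: 08:35-11:15, 15:35-17:25.
Summing the common windows: 160 + 110 = 270 minutes.

270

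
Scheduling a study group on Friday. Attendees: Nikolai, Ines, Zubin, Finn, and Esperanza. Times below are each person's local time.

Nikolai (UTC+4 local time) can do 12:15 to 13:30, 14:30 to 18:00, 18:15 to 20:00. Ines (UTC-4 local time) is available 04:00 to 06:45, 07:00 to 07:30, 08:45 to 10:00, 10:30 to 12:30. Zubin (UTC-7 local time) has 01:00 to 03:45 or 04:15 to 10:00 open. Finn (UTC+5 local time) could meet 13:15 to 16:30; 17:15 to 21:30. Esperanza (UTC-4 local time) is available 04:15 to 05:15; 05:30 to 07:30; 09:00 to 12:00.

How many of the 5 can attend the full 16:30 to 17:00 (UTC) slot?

Nikolai in UTC: 08:15-09:30, 10:30-14:00, 14:15-16:00 (subtract 4h to convert from UTC+4).
Ines in UTC: 08:00-10:45, 11:00-11:30, 12:45-14:00, 14:30-16:30 (add 4h to convert from UTC-4).
Zubin in UTC: 08:00-10:45, 11:15-17:00 (add 7h to convert from UTC-7).
Finn in UTC: 08:15-11:30, 12:15-16:30 (subtract 5h to convert from UTC+5).
Esperanza in UTC: 08:15-09:15, 09:30-11:30, 13:00-16:00 (add 4h to convert from UTC-4).
Zubin can make the full 16:30-17:00 slot — that's 1.

1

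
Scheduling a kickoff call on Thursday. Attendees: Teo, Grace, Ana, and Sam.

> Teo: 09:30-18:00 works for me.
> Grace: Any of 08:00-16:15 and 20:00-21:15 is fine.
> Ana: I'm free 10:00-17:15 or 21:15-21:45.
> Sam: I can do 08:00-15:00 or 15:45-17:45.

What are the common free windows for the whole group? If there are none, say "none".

Teo ∩ Grace: 09:30-16:15.
Teo ∩ Grace ∩ Ana: 10:00-16:15.
Teo ∩ Grace ∩ Ana ∩ Sam: 10:00-15:00, 15:45-16:15.
So the common availability across everyone is 10:00-15:00, 15:45-16:15.

10:00-15:00, 15:45-16:15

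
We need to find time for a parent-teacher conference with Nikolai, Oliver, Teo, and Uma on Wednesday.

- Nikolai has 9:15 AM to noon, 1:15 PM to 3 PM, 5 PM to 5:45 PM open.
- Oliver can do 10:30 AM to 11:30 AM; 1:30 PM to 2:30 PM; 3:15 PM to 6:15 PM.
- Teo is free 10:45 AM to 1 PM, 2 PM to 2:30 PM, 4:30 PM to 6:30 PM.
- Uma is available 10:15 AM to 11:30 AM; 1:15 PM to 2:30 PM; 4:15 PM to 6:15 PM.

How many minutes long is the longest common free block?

Nikolai ∩ Oliver: 10:30-11:30, 13:30-14:30, 17:00-17:45.
Nikolai ∩ Oliver ∩ Teo: 10:45-11:30, 14:00-14:30, 17:00-17:45.
Nikolai ∩ Oliver ∩ Teo ∩ Uma: 10:45-11:30, 14:00-14:30, 17:00-17:45.
The longest is 10:45-11:30 at 45 minutes.

45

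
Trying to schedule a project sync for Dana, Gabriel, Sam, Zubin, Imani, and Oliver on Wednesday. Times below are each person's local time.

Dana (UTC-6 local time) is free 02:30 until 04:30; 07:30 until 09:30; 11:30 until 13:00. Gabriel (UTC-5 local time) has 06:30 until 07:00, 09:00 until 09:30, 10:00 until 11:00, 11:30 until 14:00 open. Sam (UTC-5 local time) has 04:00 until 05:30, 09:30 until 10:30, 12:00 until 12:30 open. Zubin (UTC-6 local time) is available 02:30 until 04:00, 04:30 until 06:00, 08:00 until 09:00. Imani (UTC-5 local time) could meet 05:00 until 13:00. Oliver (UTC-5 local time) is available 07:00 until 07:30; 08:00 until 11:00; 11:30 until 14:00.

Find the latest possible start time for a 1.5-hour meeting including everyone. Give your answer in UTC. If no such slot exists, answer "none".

Dana in UTC: 08:30-10:30, 13:30-15:30, 17:30-19:00 (add 6h to convert from UTC-6).
Gabriel in UTC: 11:30-12:00, 14:00-14:30, 15:00-16:00, 16:30-19:00 (add 5h to convert from UTC-5).
Sam in UTC: 09:00-10:30, 14:30-15:30, 17:00-17:30 (add 5h to convert from UTC-5).
Zubin in UTC: 08:30-10:00, 10:30-12:00, 14:00-15:00 (add 6h to convert from UTC-6).
Imani in UTC: 10:00-18:00 (add 5h to convert from UTC-5).
Oliver in UTC: 12:00-12:30, 13:00-16:00, 16:30-19:00 (add 5h to convert from UTC-5).
Dana ∩ Gabriel: 14:00-14:30, 15:00-15:30, 17:30-19:00.
Dana ∩ Gabriel ∩ Sam: 15:00-15:30.
Dana ∩ Gabriel ∩ Sam ∩ Zubin: ∅.
Dana ∩ Gabriel ∩ Sam ∩ Zubin ∩ Imani: ∅.
Dana ∩ Gabriel ∩ Sam ∩ Zubin ∩ Imani ∩ Oliver: ∅.
There is no time when everyone is free.
No common window is at least 90 minutes long.

none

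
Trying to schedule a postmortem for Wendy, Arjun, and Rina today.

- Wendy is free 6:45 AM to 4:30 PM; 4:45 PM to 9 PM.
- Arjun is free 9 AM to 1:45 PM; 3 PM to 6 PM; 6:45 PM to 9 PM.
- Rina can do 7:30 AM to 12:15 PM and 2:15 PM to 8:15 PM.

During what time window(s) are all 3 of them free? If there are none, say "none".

Wendy ∩ Arjun: 09:00-13:45, 15:00-16:30, 16:45-18:00, 18:45-21:00.
Wendy ∩ Arjun ∩ Rina: 09:00-12:15, 15:00-16:30, 16:45-18:00, 18:45-20:15.

09:00-12:15, 15:00-16:30, 16:45-18:00, 18:45-20:15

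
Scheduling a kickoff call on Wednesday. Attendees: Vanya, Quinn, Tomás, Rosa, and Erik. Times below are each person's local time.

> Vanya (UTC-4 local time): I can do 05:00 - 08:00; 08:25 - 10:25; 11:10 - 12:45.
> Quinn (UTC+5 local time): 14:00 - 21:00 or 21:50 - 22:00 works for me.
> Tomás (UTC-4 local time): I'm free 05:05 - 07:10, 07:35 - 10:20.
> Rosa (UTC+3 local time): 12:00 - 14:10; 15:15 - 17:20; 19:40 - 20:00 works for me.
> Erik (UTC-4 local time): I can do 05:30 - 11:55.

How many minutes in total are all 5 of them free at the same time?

Vanya in UTC: 09:00-12:00, 12:25-14:25, 15:10-16:45 (add 4h to convert from UTC-4).
Quinn in UTC: 09:00-16:00, 16:50-17:00 (subtract 5h to convert from UTC+5).
Tomás in UTC: 09:05-11:10, 11:35-14:20 (add 4h to convert from UTC-4).
Rosa in UTC: 09:00-11:10, 12:15-14:20, 16:40-17:00 (subtract 3h to convert from UTC+3).
Erik in UTC: 09:30-15:55 (add 4h to convert from UTC-4).
Vanya ∩ Quinn: 09:00-12:00, 12:25-14:25, 15:10-16:00.
Vanya ∩ Quinn ∩ Tomás: 09:05-11:10, 11:35-12:00, 12:25-14:20.
Vanya ∩ Quinn ∩ Tomás ∩ Rosa: 09:05-11:10, 12:25-14:20.
Vanya ∩ Quinn ∩ Tomás ∩ Rosa ∩ Erik: 09:30-11:10, 12:25-14:20.
Summing the common windows: 100 + 115 = 215 minutes.

215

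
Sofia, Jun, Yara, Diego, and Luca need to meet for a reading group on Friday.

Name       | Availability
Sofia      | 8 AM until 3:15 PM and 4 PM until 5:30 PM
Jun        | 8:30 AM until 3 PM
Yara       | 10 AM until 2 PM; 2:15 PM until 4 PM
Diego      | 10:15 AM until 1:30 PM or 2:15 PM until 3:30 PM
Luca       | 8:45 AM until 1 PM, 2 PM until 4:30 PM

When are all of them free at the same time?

Sofia ∩ Jun: 08:30-15:00.
Sofia ∩ Jun ∩ Yara: 10:00-14:00, 14:15-15:00.
Sofia ∩ Jun ∩ Yara ∩ Diego: 10:15-13:30, 14:15-15:00.
Sofia ∩ Jun ∩ Yara ∩ Diego ∩ Luca: 10:15-13:00, 14:15-15:00.
So the common availability across everyone is 10:15-13:00, 14:15-15:00.

10:15-13:00, 14:15-15:00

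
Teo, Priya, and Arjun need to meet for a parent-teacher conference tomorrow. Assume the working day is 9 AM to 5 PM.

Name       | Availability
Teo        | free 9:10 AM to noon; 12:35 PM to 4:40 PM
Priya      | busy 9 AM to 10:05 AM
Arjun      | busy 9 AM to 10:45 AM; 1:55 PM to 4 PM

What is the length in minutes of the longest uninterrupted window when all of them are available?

80

Teo free: 09:10-12:00, 12:35-16:40.
Priya free: 10:05-17:00 (invert busy blocks within the working day).
Arjun free: 10:45-13:55, 16:00-17:00 (invert busy blocks within the working day).
Teo ∩ Priya: 10:05-12:00, 12:35-16:40.
Teo ∩ Priya ∩ Arjun: 10:45-12:00, 12:35-13:55, 16:00-16:40.
Those are the intersection windows.
The longest is 12:35-13:55 at 80 minutes.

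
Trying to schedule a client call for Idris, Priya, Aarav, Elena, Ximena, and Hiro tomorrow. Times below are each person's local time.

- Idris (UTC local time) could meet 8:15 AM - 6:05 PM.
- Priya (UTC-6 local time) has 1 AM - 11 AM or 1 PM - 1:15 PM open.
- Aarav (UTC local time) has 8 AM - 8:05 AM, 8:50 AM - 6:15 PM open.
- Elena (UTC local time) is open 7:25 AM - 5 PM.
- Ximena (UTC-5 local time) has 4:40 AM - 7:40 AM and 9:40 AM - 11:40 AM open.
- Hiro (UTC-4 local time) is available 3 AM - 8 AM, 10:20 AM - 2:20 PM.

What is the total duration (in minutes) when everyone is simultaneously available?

Idris in UTC: 08:15-18:05.
Priya in UTC: 07:00-17:00, 19:00-19:15 (add 6h to convert from UTC-6).
Aarav in UTC: 08:00-08:05, 08:50-18:15.
Elena in UTC: 07:25-17:00.
Ximena in UTC: 09:40-12:40, 14:40-16:40 (add 5h to convert from UTC-5).
Hiro in UTC: 07:00-12:00, 14:20-18:20 (add 4h to convert from UTC-4).
Idris ∩ Priya: 08:15-17:00.
Idris ∩ Priya ∩ Aarav: 08:50-17:00.
Idris ∩ Priya ∩ Aarav ∩ Elena: 08:50-17:00.
Idris ∩ Priya ∩ Aarav ∩ Elena ∩ Ximena: 09:40-12:40, 14:40-16:40.
Idris ∩ Priya ∩ Aarav ∩ Elena ∩ Ximena ∩ Hiro: 09:40-12:00, 14:40-16:40.
So the common availability across everyone is 09:40-12:00, 14:40-16:40.
Summing the common windows: 140 + 120 = 260 minutes.

260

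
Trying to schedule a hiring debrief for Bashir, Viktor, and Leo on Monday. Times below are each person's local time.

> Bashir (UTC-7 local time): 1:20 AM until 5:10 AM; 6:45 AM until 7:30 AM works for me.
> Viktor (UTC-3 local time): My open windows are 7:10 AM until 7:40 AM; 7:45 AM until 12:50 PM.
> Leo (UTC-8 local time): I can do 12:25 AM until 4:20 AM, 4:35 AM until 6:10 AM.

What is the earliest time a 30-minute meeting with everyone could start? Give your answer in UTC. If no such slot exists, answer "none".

Bashir in UTC: 08:20-12:10, 13:45-14:30 (add 7h to convert from UTC-7).
Viktor in UTC: 10:10-10:40, 10:45-15:50 (add 3h to convert from UTC-3).
Leo in UTC: 08:25-12:20, 12:35-14:10 (add 8h to convert from UTC-8).
Bashir ∩ Viktor: 10:10-10:40, 10:45-12:10, 13:45-14:30.
Bashir ∩ Viktor ∩ Leo: 10:10-10:40, 10:45-12:10, 13:45-14:10.
The first common window of at least 30 minutes is 10:10-10:40, so the earliest start is 10:10.

10:10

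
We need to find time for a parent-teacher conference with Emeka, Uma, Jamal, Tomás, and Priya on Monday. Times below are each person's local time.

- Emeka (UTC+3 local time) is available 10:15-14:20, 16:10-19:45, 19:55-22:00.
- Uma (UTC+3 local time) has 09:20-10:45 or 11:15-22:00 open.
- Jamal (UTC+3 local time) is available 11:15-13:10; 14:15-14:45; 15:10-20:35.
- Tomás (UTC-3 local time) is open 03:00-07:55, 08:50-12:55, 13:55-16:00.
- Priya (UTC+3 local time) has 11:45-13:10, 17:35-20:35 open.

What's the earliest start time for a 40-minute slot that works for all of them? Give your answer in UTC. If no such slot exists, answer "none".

Emeka in UTC: 07:15-11:20, 13:10-16:45, 16:55-19:00 (subtract 3h to convert from UTC+3).
Uma in UTC: 06:20-07:45, 08:15-19:00 (subtract 3h to convert from UTC+3).
Jamal in UTC: 08:15-10:10, 11:15-11:45, 12:10-17:35 (subtract 3h to convert from UTC+3).
Tomás in UTC: 06:00-10:55, 11:50-15:55, 16:55-19:00 (add 3h to convert from UTC-3).
Priya in UTC: 08:45-10:10, 14:35-17:35 (subtract 3h to convert from UTC+3).
Emeka ∩ Uma: 07:15-07:45, 08:15-11:20, 13:10-16:45, 16:55-19:00.
Emeka ∩ Uma ∩ Jamal: 08:15-10:10, 11:15-11:20, 13:10-16:45, 16:55-17:35.
Emeka ∩ Uma ∩ Jamal ∩ Tomás: 08:15-10:10, 13:10-15:55, 16:55-17:35.
Emeka ∩ Uma ∩ Jamal ∩ Tomás ∩ Priya: 08:45-10:10, 14:35-15:55, 16:55-17:35.
The first common window of at least 40 minutes is 08:45-10:10, so the earliest start is 08:45.

08:45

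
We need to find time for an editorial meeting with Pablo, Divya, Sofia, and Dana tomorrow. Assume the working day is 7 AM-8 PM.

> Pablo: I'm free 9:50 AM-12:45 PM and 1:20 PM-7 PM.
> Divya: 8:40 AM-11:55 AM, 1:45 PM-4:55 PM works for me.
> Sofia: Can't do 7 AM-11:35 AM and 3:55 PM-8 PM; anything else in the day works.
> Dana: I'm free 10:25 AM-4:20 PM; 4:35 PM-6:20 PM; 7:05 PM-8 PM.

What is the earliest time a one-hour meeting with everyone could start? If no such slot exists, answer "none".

Pablo free: 09:50-12:45, 13:20-19:00.
Divya free: 08:40-11:55, 13:45-16:55.
Sofia free: 11:35-15:55 (invert busy blocks within the working day).
Dana free: 10:25-16:20, 16:35-18:20, 19:05-20:00.
Pablo ∩ Divya: 09:50-11:55, 13:45-16:55.
Pablo ∩ Divya ∩ Sofia: 11:35-11:55, 13:45-15:55.
Pablo ∩ Divya ∩ Sofia ∩ Dana: 11:35-11:55, 13:45-15:55.
The first common window of at least 60 minutes is 13:45-15:55, so the earliest start is 13:45.

13:45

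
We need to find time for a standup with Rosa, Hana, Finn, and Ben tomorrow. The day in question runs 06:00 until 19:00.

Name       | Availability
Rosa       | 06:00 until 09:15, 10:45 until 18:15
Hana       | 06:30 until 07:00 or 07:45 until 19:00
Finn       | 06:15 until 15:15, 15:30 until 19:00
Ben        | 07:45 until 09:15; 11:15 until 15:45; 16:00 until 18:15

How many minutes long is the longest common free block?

Rosa ∩ Hana: 06:30-07:00, 07:45-09:15, 10:45-18:15.
Rosa ∩ Hana ∩ Finn: 06:30-07:00, 07:45-09:15, 10:45-15:15, 15:30-18:15.
Rosa ∩ Hana ∩ Finn ∩ Ben: 07:45-09:15, 11:15-15:15, 15:30-15:45, 16:00-18:15.
The longest is 11:15-15:15 at 240 minutes.

240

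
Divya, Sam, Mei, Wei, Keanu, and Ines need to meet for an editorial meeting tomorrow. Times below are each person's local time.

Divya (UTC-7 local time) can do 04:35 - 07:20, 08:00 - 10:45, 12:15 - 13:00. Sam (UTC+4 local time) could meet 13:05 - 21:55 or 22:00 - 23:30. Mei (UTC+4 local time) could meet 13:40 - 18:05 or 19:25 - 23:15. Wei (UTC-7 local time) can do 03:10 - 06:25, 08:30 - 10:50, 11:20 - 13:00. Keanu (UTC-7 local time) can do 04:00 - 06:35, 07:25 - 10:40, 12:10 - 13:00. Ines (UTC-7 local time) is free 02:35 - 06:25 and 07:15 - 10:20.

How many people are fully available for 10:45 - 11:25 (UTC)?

4

Divya in UTC: 11:35-14:20, 15:00-17:45, 19:15-20:00 (add 7h to convert from UTC-7).
Sam in UTC: 09:05-17:55, 18:00-19:30 (subtract 4h to convert from UTC+4).
Mei in UTC: 09:40-14:05, 15:25-19:15 (subtract 4h to convert from UTC+4).
Wei in UTC: 10:10-13:25, 15:30-17:50, 18:20-20:00 (add 7h to convert from UTC-7).
Keanu in UTC: 11:00-13:35, 14:25-17:40, 19:10-20:00 (add 7h to convert from UTC-7).
Ines in UTC: 09:35-13:25, 14:15-17:20 (add 7h to convert from UTC-7).
Sam, Mei, Wei, and Ines can make the full 10:45-11:25 slot — that's 4.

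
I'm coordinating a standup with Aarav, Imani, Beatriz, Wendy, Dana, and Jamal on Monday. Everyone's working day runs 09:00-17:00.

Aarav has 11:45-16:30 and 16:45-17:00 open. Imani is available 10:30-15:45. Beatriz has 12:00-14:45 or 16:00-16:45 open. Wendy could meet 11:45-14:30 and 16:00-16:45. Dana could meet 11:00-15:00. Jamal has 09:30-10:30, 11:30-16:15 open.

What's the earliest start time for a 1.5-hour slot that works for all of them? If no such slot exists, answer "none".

12:00

Aarav ∩ Imani: 11:45-15:45.
Aarav ∩ Imani ∩ Beatriz: 12:00-14:45.
Aarav ∩ Imani ∩ Beatriz ∩ Wendy: 12:00-14:30.
Aarav ∩ Imani ∩ Beatriz ∩ Wendy ∩ Dana: 12:00-14:30.
Aarav ∩ Imani ∩ Beatriz ∩ Wendy ∩ Dana ∩ Jamal: 12:00-14:30.
So the common availability across everyone is 12:00-14:30.
The first common window of at least 90 minutes is 12:00-14:30, so the earliest start is 12:00.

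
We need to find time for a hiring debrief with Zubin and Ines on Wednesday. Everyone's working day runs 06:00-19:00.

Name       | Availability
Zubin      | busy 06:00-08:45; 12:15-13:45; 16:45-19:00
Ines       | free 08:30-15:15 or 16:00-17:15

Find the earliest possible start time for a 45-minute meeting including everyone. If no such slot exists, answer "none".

08:45

Zubin free: 08:45-12:15, 13:45-16:45 (invert busy blocks within the working day).
Ines free: 08:30-15:15, 16:00-17:15.
Zubin ∩ Ines: 08:45-12:15, 13:45-15:15, 16:00-16:45.
The first common window of at least 45 minutes is 08:45-12:15, so the earliest start is 08:45.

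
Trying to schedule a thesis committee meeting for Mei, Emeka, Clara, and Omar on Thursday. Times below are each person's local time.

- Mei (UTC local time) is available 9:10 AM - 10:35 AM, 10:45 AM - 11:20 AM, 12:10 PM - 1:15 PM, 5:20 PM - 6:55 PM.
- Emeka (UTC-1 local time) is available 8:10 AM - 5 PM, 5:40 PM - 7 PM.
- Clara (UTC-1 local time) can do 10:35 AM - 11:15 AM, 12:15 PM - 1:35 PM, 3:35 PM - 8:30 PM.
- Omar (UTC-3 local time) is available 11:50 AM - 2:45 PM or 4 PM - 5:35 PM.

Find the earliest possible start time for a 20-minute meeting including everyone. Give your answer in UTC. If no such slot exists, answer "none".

17:20

Mei in UTC: 09:10-10:35, 10:45-11:20, 12:10-13:15, 17:20-18:55.
Emeka in UTC: 09:10-18:00, 18:40-20:00 (add 1h to convert from UTC-1).
Clara in UTC: 11:35-12:15, 13:15-14:35, 16:35-21:30 (add 1h to convert from UTC-1).
Omar in UTC: 14:50-17:45, 19:00-20:35 (add 3h to convert from UTC-3).
Mei ∩ Emeka: 09:10-10:35, 10:45-11:20, 12:10-13:15, 17:20-18:00, 18:40-18:55.
Mei ∩ Emeka ∩ Clara: 12:10-12:15, 17:20-18:00, 18:40-18:55.
Mei ∩ Emeka ∩ Clara ∩ Omar: 17:20-17:45.
So the common availability across everyone is 17:20-17:45.
The first common window of at least 20 minutes is 17:20-17:45, so the earliest start is 17:20.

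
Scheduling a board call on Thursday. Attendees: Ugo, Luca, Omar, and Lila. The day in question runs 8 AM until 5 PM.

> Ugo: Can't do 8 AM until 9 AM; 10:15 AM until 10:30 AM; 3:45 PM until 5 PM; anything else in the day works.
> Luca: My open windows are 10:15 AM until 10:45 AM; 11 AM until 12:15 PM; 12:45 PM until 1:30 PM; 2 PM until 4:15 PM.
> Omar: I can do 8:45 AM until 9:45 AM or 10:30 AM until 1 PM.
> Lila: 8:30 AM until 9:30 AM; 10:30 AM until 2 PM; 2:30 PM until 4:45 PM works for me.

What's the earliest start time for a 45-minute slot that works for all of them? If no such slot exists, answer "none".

11:00

Ugo free: 09:00-10:15, 10:30-15:45 (invert busy blocks within the working day).
Luca free: 10:15-10:45, 11:00-12:15, 12:45-13:30, 14:00-16:15.
Omar free: 08:45-09:45, 10:30-13:00.
Lila free: 08:30-09:30, 10:30-14:00, 14:30-16:45.
Ugo ∩ Luca: 10:30-10:45, 11:00-12:15, 12:45-13:30, 14:00-15:45.
Ugo ∩ Luca ∩ Omar: 10:30-10:45, 11:00-12:15, 12:45-13:00.
Ugo ∩ Luca ∩ Omar ∩ Lila: 10:30-10:45, 11:00-12:15, 12:45-13:00.
Those are the intersection windows.
The first common window of at least 45 minutes is 11:00-12:15, so the earliest start is 11:00.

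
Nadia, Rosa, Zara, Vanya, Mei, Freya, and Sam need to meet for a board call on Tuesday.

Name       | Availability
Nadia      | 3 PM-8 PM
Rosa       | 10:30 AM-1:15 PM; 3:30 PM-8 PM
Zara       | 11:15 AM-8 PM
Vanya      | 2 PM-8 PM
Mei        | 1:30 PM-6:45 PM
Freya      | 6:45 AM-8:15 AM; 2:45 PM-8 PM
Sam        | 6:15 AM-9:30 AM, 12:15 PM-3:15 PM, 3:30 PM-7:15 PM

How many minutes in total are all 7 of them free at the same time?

195

Nadia ∩ Rosa: 15:30-20:00.
Nadia ∩ Rosa ∩ Zara: 15:30-20:00.
Nadia ∩ Rosa ∩ Zara ∩ Vanya: 15:30-20:00.
Nadia ∩ Rosa ∩ Zara ∩ Vanya ∩ Mei: 15:30-18:45.
Nadia ∩ Rosa ∩ Zara ∩ Vanya ∩ Mei ∩ Freya: 15:30-18:45.
Nadia ∩ Rosa ∩ Zara ∩ Vanya ∩ Mei ∩ Freya ∩ Sam: 15:30-18:45.
Those are the intersection windows.
That's a single block of 195 minutes.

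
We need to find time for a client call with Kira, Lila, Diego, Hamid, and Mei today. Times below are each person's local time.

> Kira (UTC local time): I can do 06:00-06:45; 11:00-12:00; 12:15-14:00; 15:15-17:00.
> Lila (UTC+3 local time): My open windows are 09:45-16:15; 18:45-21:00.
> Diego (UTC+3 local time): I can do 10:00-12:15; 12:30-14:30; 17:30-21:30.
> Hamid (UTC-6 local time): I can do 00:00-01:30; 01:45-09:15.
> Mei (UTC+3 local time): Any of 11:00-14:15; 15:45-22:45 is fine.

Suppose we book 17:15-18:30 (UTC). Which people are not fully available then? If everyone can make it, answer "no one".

Kira in UTC: 06:00-06:45, 11:00-12:00, 12:15-14:00, 15:15-17:00.
Lila in UTC: 06:45-13:15, 15:45-18:00 (subtract 3h to convert from UTC+3).
Diego in UTC: 07:00-09:15, 09:30-11:30, 14:30-18:30 (subtract 3h to convert from UTC+3).
Hamid in UTC: 06:00-07:30, 07:45-15:15 (add 6h to convert from UTC-6).
Mei in UTC: 08:00-11:15, 12:45-19:45 (subtract 3h to convert from UTC+3).
Kira: not fully free for 17:15-18:30. Lila: not fully free for 17:15-18:30. Diego: free for 17:15-18:30. Hamid: not fully free for 17:15-18:30. Mei: free for 17:15-18:30.

Hamid, Kira, Lila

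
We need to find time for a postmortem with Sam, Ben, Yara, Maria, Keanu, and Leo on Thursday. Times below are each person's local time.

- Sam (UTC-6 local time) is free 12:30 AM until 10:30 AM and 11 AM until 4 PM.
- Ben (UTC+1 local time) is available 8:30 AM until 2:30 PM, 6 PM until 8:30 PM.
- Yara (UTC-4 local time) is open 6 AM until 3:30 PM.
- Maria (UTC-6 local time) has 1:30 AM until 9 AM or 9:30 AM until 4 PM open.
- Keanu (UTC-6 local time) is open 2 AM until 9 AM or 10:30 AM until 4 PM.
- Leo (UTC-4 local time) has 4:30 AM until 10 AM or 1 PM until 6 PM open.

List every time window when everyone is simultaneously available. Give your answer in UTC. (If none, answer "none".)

Sam in UTC: 06:30-16:30, 17:00-22:00 (add 6h to convert from UTC-6).
Ben in UTC: 07:30-13:30, 17:00-19:30 (subtract 1h to convert from UTC+1).
Yara in UTC: 10:00-19:30 (add 4h to convert from UTC-4).
Maria in UTC: 07:30-15:00, 15:30-22:00 (add 6h to convert from UTC-6).
Keanu in UTC: 08:00-15:00, 16:30-22:00 (add 6h to convert from UTC-6).
Leo in UTC: 08:30-14:00, 17:00-22:00 (add 4h to convert from UTC-4).
Sam ∩ Ben: 07:30-13:30, 17:00-19:30.
Sam ∩ Ben ∩ Yara: 10:00-13:30, 17:00-19:30.
Sam ∩ Ben ∩ Yara ∩ Maria: 10:00-13:30, 17:00-19:30.
Sam ∩ Ben ∩ Yara ∩ Maria ∩ Keanu: 10:00-13:30, 17:00-19:30.
Sam ∩ Ben ∩ Yara ∩ Maria ∩ Keanu ∩ Leo: 10:00-13:30, 17:00-19:30.

10:00-13:30, 17:00-19:30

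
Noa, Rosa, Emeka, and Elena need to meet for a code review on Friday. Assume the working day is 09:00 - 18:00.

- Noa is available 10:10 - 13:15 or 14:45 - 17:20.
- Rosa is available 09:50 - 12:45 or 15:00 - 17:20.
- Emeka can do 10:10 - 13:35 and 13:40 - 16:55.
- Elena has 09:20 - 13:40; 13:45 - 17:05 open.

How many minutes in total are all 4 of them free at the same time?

270

Noa ∩ Rosa: 10:10-12:45, 15:00-17:20.
Noa ∩ Rosa ∩ Emeka: 10:10-12:45, 15:00-16:55.
Noa ∩ Rosa ∩ Emeka ∩ Elena: 10:10-12:45, 15:00-16:55.
Summing the common windows: 155 + 115 = 270 minutes.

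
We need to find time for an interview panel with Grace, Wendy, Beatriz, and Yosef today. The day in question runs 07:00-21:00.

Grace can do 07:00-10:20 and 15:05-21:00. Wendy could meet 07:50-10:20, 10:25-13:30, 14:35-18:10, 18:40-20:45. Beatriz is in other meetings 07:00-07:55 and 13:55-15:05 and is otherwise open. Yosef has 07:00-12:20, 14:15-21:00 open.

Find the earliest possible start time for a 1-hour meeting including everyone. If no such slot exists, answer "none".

07:55

Grace free: 07:00-10:20, 15:05-21:00.
Wendy free: 07:50-10:20, 10:25-13:30, 14:35-18:10, 18:40-20:45.
Beatriz free: 07:55-13:55, 15:05-21:00 (invert busy blocks within the working day).
Yosef free: 07:00-12:20, 14:15-21:00.
Grace ∩ Wendy: 07:50-10:20, 15:05-18:10, 18:40-20:45.
Grace ∩ Wendy ∩ Beatriz: 07:55-10:20, 15:05-18:10, 18:40-20:45.
Grace ∩ Wendy ∩ Beatriz ∩ Yosef: 07:55-10:20, 15:05-18:10, 18:40-20:45.
The first common window of at least 60 minutes is 07:55-10:20, so the earliest start is 07:55.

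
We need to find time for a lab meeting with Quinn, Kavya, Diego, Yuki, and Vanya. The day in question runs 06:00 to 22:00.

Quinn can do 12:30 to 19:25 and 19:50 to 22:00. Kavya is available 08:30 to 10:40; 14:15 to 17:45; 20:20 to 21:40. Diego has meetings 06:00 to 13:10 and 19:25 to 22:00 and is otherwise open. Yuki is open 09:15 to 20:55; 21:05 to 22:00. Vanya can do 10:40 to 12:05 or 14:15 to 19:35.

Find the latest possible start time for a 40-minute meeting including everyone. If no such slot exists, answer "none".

Quinn free: 12:30-19:25, 19:50-22:00.
Kavya free: 08:30-10:40, 14:15-17:45, 20:20-21:40.
Diego free: 13:10-19:25 (invert busy blocks within the working day).
Yuki free: 09:15-20:55, 21:05-22:00.
Vanya free: 10:40-12:05, 14:15-19:35.
Quinn ∩ Kavya: 14:15-17:45, 20:20-21:40.
Quinn ∩ Kavya ∩ Diego: 14:15-17:45.
Quinn ∩ Kavya ∩ Diego ∩ Yuki: 14:15-17:45.
Quinn ∩ Kavya ∩ Diego ∩ Yuki ∩ Vanya: 14:15-17:45.
Those are the intersection windows.
The last common window of at least 40 minutes is 14:15-17:45; a 40-minute meeting can start as late as 17:05 and still end by 17:45.

17:05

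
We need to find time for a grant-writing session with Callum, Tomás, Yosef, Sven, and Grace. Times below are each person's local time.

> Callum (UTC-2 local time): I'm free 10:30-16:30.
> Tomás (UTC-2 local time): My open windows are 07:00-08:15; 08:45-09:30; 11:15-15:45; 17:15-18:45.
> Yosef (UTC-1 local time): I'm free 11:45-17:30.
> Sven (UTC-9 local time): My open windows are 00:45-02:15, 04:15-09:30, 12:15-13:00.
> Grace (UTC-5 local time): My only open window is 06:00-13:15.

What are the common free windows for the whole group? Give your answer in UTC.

Callum in UTC: 12:30-18:30 (add 2h to convert from UTC-2).
Tomás in UTC: 09:00-10:15, 10:45-11:30, 13:15-17:45, 19:15-20:45 (add 2h to convert from UTC-2).
Yosef in UTC: 12:45-18:30 (add 1h to convert from UTC-1).
Sven in UTC: 09:45-11:15, 13:15-18:30, 21:15-22:00 (add 9h to convert from UTC-9).
Grace in UTC: 11:00-18:15 (add 5h to convert from UTC-5).
Callum ∩ Tomás: 13:15-17:45.
Callum ∩ Tomás ∩ Yosef: 13:15-17:45.
Callum ∩ Tomás ∩ Yosef ∩ Sven: 13:15-17:45.
Callum ∩ Tomás ∩ Yosef ∩ Sven ∩ Grace: 13:15-17:45.

13:15-17:45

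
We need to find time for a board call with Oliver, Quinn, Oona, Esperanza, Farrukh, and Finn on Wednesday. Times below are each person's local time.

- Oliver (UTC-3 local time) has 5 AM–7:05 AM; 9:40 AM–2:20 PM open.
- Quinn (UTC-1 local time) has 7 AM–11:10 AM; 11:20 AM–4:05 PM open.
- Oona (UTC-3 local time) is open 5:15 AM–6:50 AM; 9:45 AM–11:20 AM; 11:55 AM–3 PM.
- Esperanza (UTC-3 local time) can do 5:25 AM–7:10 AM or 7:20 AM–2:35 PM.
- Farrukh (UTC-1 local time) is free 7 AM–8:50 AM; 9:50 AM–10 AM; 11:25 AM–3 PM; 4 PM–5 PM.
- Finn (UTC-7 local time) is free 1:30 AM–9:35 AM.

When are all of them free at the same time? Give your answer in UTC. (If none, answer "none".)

Oliver in UTC: 08:00-10:05, 12:40-17:20 (add 3h to convert from UTC-3).
Quinn in UTC: 08:00-12:10, 12:20-17:05 (add 1h to convert from UTC-1).
Oona in UTC: 08:15-09:50, 12:45-14:20, 14:55-18:00 (add 3h to convert from UTC-3).
Esperanza in UTC: 08:25-10:10, 10:20-17:35 (add 3h to convert from UTC-3).
Farrukh in UTC: 08:00-09:50, 10:50-11:00, 12:25-16:00, 17:00-18:00 (add 1h to convert from UTC-1).
Finn in UTC: 08:30-16:35 (add 7h to convert from UTC-7).
Oliver ∩ Quinn: 08:00-10:05, 12:40-17:05.
Oliver ∩ Quinn ∩ Oona: 08:15-09:50, 12:45-14:20, 14:55-17:05.
Oliver ∩ Quinn ∩ Oona ∩ Esperanza: 08:25-09:50, 12:45-14:20, 14:55-17:05.
Oliver ∩ Quinn ∩ Oona ∩ Esperanza ∩ Farrukh: 08:25-09:50, 12:45-14:20, 14:55-16:00, 17:00-17:05.
Oliver ∩ Quinn ∩ Oona ∩ Esperanza ∩ Farrukh ∩ Finn: 08:30-09:50, 12:45-14:20, 14:55-16:00.

08:30-09:50, 12:45-14:20, 14:55-16:00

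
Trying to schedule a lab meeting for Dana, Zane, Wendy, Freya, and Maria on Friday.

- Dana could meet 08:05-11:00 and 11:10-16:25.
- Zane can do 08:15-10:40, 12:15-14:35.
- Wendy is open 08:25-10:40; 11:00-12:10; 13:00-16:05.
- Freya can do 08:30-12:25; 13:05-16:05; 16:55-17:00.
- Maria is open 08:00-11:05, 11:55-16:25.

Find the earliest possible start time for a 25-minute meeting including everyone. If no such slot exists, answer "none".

Dana ∩ Zane: 08:15-10:40, 12:15-14:35.
Dana ∩ Zane ∩ Wendy: 08:25-10:40, 13:00-14:35.
Dana ∩ Zane ∩ Wendy ∩ Freya: 08:30-10:40, 13:05-14:35.
Dana ∩ Zane ∩ Wendy ∩ Freya ∩ Maria: 08:30-10:40, 13:05-14:35.
So the common availability across everyone is 08:30-10:40, 13:05-14:35.
The first common window of at least 25 minutes is 08:30-10:40, so the earliest start is 08:30.

08:30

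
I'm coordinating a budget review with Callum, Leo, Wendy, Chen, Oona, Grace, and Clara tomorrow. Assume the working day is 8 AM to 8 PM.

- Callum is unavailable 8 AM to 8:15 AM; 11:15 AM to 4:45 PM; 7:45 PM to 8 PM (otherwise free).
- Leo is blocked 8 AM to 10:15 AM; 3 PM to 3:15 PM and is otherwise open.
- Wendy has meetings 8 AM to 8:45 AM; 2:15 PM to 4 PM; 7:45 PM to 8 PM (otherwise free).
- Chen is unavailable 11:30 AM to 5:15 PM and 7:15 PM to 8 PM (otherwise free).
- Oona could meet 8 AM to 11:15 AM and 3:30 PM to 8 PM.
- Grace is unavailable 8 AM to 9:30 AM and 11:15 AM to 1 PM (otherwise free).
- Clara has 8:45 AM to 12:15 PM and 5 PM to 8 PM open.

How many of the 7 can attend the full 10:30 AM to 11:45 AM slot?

Callum free: 08:15-11:15, 16:45-19:45 (invert busy blocks within the working day).
Leo free: 10:15-15:00, 15:15-20:00 (invert busy blocks within the working day).
Wendy free: 08:45-14:15, 16:00-19:45 (invert busy blocks within the working day).
Chen free: 08:00-11:30, 17:15-19:15 (invert busy blocks within the working day).
Oona free: 08:00-11:15, 15:30-20:00.
Grace free: 09:30-11:15, 13:00-20:00 (invert busy blocks within the working day).
Clara free: 08:45-12:15, 17:00-20:00.
Leo, Wendy, and Clara can make the full 10:30-11:45 slot — that's 3.

3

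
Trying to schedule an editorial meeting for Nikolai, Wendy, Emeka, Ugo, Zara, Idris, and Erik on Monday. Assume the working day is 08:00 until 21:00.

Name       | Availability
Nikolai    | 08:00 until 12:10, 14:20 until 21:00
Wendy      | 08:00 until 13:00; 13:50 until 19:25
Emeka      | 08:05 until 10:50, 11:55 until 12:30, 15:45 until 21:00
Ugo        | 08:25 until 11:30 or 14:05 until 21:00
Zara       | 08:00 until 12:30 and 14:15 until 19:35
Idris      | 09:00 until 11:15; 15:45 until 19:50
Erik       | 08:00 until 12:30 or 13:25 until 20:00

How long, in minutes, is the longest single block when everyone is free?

220

Nikolai ∩ Wendy: 08:00-12:10, 14:20-19:25.
Nikolai ∩ Wendy ∩ Emeka: 08:05-10:50, 11:55-12:10, 15:45-19:25.
Nikolai ∩ Wendy ∩ Emeka ∩ Ugo: 08:25-10:50, 15:45-19:25.
Nikolai ∩ Wendy ∩ Emeka ∩ Ugo ∩ Zara: 08:25-10:50, 15:45-19:25.
Nikolai ∩ Wendy ∩ Emeka ∩ Ugo ∩ Zara ∩ Idris: 09:00-10:50, 15:45-19:25.
Nikolai ∩ Wendy ∩ Emeka ∩ Ugo ∩ Zara ∩ Idris ∩ Erik: 09:00-10:50, 15:45-19:25.
The longest is 15:45-19:25 at 220 minutes.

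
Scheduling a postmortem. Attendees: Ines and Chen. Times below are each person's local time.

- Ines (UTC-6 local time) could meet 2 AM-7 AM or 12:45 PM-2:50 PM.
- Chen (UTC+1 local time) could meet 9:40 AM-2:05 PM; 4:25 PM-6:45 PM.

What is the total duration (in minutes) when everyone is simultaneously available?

260

Ines in UTC: 08:00-13:00, 18:45-20:50 (add 6h to convert from UTC-6).
Chen in UTC: 08:40-13:05, 15:25-17:45 (subtract 1h to convert from UTC+1).
Ines ∩ Chen: 08:40-13:00.
So the common availability across everyone is 08:40-13:00.
That's a single block of 260 minutes.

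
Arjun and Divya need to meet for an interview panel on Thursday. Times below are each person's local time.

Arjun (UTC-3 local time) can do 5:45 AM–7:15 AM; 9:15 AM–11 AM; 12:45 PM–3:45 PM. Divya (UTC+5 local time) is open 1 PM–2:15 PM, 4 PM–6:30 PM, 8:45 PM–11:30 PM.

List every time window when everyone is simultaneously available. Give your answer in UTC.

08:45-09:15, 12:15-13:30, 15:45-18:30

Arjun in UTC: 08:45-10:15, 12:15-14:00, 15:45-18:45 (add 3h to convert from UTC-3).
Divya in UTC: 08:00-09:15, 11:00-13:30, 15:45-18:30 (subtract 5h to convert from UTC+5).
Arjun ∩ Divya: 08:45-09:15, 12:15-13:30, 15:45-18:30.
So the common availability across everyone is 08:45-09:15, 12:15-13:30, 15:45-18:30.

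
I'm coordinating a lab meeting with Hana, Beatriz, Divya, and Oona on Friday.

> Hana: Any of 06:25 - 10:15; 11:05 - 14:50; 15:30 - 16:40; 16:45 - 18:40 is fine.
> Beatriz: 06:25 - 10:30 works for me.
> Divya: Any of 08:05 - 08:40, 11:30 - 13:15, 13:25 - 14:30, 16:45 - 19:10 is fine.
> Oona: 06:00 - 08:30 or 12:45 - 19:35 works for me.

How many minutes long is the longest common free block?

Hana ∩ Beatriz: 06:25-10:15.
Hana ∩ Beatriz ∩ Divya: 08:05-08:40.
Hana ∩ Beatriz ∩ Divya ∩ Oona: 08:05-08:30.
The longest is 08:05-08:30 at 25 minutes.

25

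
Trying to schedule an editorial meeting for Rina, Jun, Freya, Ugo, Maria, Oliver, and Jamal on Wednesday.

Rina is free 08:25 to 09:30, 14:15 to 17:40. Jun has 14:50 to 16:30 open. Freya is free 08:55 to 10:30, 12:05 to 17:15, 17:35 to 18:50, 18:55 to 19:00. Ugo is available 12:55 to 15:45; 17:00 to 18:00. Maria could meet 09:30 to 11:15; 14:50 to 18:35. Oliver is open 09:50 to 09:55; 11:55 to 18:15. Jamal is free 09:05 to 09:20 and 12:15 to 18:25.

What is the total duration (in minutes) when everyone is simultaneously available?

55

Rina ∩ Jun: 14:50-16:30.
Rina ∩ Jun ∩ Freya: 14:50-16:30.
Rina ∩ Jun ∩ Freya ∩ Ugo: 14:50-15:45.
Rina ∩ Jun ∩ Freya ∩ Ugo ∩ Maria: 14:50-15:45.
Rina ∩ Jun ∩ Freya ∩ Ugo ∩ Maria ∩ Oliver: 14:50-15:45.
Rina ∩ Jun ∩ Freya ∩ Ugo ∩ Maria ∩ Oliver ∩ Jamal: 14:50-15:45.
That's a single block of 55 minutes.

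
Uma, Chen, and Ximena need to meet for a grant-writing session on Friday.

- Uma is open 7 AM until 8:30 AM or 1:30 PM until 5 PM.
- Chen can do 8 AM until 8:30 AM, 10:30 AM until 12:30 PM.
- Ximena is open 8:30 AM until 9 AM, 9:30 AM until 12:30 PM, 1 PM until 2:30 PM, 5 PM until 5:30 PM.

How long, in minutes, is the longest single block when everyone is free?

0

Uma ∩ Chen: 08:00-08:30.
Uma ∩ Chen ∩ Ximena: ∅.
There is no time when everyone is free.
No common window exists, so the longest block is 0 minutes.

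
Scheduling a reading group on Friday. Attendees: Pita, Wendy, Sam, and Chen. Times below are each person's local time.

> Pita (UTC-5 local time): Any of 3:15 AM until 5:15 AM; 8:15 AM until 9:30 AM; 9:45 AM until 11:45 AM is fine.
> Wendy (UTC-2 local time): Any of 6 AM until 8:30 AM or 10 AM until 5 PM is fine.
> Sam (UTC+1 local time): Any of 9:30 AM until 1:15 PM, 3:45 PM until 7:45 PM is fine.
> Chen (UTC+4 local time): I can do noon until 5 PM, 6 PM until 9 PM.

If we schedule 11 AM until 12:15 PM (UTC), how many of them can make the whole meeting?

Pita in UTC: 08:15-10:15, 13:15-14:30, 14:45-16:45 (add 5h to convert from UTC-5).
Wendy in UTC: 08:00-10:30, 12:00-19:00 (add 2h to convert from UTC-2).
Sam in UTC: 08:30-12:15, 14:45-18:45 (subtract 1h to convert from UTC+1).
Chen in UTC: 08:00-13:00, 14:00-17:00 (subtract 4h to convert from UTC+4).
Sam and Chen can make the full 11:00-12:15 slot — that's 2.

2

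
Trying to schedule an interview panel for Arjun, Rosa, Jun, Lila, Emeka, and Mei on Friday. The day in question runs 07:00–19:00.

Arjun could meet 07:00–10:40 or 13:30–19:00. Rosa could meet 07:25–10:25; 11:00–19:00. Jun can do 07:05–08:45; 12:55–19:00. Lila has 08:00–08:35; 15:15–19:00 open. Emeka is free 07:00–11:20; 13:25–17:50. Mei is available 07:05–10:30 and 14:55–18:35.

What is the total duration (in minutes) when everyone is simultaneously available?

Arjun ∩ Rosa: 07:25-10:25, 13:30-19:00.
Arjun ∩ Rosa ∩ Jun: 07:25-08:45, 13:30-19:00.
Arjun ∩ Rosa ∩ Jun ∩ Lila: 08:00-08:35, 15:15-19:00.
Arjun ∩ Rosa ∩ Jun ∩ Lila ∩ Emeka: 08:00-08:35, 15:15-17:50.
Arjun ∩ Rosa ∩ Jun ∩ Lila ∩ Emeka ∩ Mei: 08:00-08:35, 15:15-17:50.
Summing the common windows: 35 + 155 = 190 minutes.

190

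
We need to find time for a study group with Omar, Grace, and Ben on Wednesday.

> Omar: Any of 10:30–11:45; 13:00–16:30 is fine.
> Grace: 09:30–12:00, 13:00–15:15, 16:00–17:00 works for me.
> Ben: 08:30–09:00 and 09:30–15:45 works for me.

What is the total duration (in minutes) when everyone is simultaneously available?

Omar ∩ Grace: 10:30-11:45, 13:00-15:15, 16:00-16:30.
Omar ∩ Grace ∩ Ben: 10:30-11:45, 13:00-15:15.
Summing the common windows: 75 + 135 = 210 minutes.

210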